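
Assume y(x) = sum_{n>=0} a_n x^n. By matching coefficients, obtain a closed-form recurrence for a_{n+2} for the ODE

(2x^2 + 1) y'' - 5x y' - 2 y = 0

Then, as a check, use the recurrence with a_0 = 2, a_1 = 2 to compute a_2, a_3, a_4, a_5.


Substitute y = sum_n a_n x^n.
(1 + 2 x^2) y'' contributes (n+2)(n+1) a_{n+2} + 2 n(n-1) a_n at x^n.
-5 x y'(x) contributes -5 n a_n at x^n.
-2 y(x) contributes -2 a_n at x^n.
Matching x^n: (n+2)(n+1) a_{n+2} + (2 n(n-1) - 5 n - 2) a_n = 0.
Thus a_{n+2} = (-2 n(n-1) + 5 n + 2) / ((n+1)(n+2)) * a_n.

Check with a_0 = 2, a_1 = 2 (apply the recurrence for n = 0, 1, 2, 3): a_0 = 2, a_1 = 2, a_2 = 2, a_3 = 7/3, a_4 = 4/3, a_5 = 7/12.

a_(n+2) = (-2 n(n-1) + 5 n + 2) / ((n+1)(n+2)) * a_n; check: a_0 = 2, a_1 = 2, a_2 = 2, a_3 = 7/3, a_4 = 4/3, a_5 = 7/12


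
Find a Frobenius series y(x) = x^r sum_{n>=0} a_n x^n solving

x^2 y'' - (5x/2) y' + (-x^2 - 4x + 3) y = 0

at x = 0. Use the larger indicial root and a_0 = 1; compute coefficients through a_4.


Write in Frobenius form y'' + (p(x)/x) y' + (q(x)/x^2) y = 0:
  p(x) = -5/2,  q(x) = -x^2 - 4x + 3.
Indicial equation: r(r-1) + (-5/2) r + (3) = 0 -> roots r_1 = 2, r_2 = 3/2.
Take r = r_1 = 2. Let y(x) = x^r sum_{n>=0} a_n x^n with a_0 = 1.
Substitute y = x^r sum a_n x^n and match x^{r+n}. The recurrence is
  D(n) a_n - 4 a_{n-1} - 1 a_{n-2} = 0,  where D(n) = (r+n)(r+n-1) + (-5/2)(r+n) + (3).
  a_n = [4 a_{n-1} + 1 a_{n-2}] / D(n).
Since the indicial polynomial factors as (r - r_1)(r - r_2), D(n) = (r_1 + n - r_1)(r_1 + n - r_2) = n(n + 1/2).
Evaluating step by step (a_0 = 1):
  n = 1: D(1) = 1(1 + 1/2) = 3/2; numerator = 4(1) = 4; a_1 = (4)/(3/2) = 8/3
  n = 2: D(2) = 2(2 + 1/2) = 5; numerator = 4(8/3) + 1(1) = 35/3; a_2 = (35/3)/(5) = 7/3
  n = 3: D(3) = 3(3 + 1/2) = 21/2; numerator = 4(7/3) + 1(8/3) = 12; a_3 = (12)/(21/2) = 8/7
  n = 4: D(4) = 4(4 + 1/2) = 18; numerator = 4(8/7) + 1(7/3) = 145/21; a_4 = (145/21)/(18) = 145/378

r = 2; a_0 = 1; a_1 = 8/3; a_2 = 7/3; a_3 = 8/7; a_4 = 145/378


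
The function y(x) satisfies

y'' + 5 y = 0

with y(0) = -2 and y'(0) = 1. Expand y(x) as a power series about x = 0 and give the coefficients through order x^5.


Ansatz: y(x) = sum_{n>=0} a_n x^n, so y'(x) = sum_{n>=1} n a_n x^(n-1) and y''(x) = sum_{n>=2} n(n-1) a_n x^(n-2).
Substitute into P(x) y'' + Q(x) y' + R(x) y = 0 with P(x) = 1, Q(x) = 0, R(x) = 5, and match powers of x.
Initial conditions: a_0 = -2, a_1 = 1.
Setting the coefficient of each power of x to zero and solving order by order (substituting the coefficients already found):
  x^0: 2 a_2 + 5 a_0 = 0  ->  2 a_2 = -5 a_0 = 10  ->  a_2 = 5
  x^1: 6 a_3 + 5 a_1 = 0  ->  6 a_3 = -5 a_1 = -5  ->  a_3 = -5/6
  x^2: 12 a_4 + 5 a_2 = 0  ->  12 a_4 = -5 a_2 = -25  ->  a_4 = -25/12
  x^3: 20 a_5 + 5 a_3 = 0  ->  20 a_5 = -5 a_3 = 25/6  ->  a_5 = 5/24
Truncated series: y(x) = -2 + x + 5 x^2 - (5/6) x^3 - (25/12) x^4 + (5/24) x^5 + O(x^6).

a_0 = -2; a_1 = 1; a_2 = 5; a_3 = -5/6; a_4 = -25/12; a_5 = 5/24


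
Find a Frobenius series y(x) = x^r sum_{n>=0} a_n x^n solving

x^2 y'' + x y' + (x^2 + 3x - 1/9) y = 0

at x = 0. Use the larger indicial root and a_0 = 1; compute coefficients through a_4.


Write in Frobenius form y'' + (p(x)/x) y' + (q(x)/x^2) y = 0:
  p(x) = 1,  q(x) = x^2 + 3x - 1/9.
Indicial equation: r(r-1) + (1) r + (-1/9) = 0 -> roots r_1 = 1/3, r_2 = -1/3.
Take r = r_1 = 1/3. Let y(x) = x^r sum_{n>=0} a_n x^n with a_0 = 1.
Substitute y = x^r sum a_n x^n and match x^{r+n}. The recurrence is
  D(n) a_n + 3 a_{n-1} + 1 a_{n-2} = 0,  where D(n) = (r+n)(r+n-1) + (1)(r+n) + (-1/9).
  a_n = [-3 a_{n-1} - 1 a_{n-2}] / D(n).
Since the indicial polynomial factors as (r - r_1)(r - r_2), D(n) = (r_1 + n - r_1)(r_1 + n - r_2) = n(n + 2/3).
Evaluating step by step (a_0 = 1):
  n = 1: D(1) = 1(1 + 2/3) = 5/3; numerator = -3(1) = -3; a_1 = (-3)/(5/3) = -9/5
  n = 2: D(2) = 2(2 + 2/3) = 16/3; numerator = -3(-9/5) - 1(1) = 22/5; a_2 = (22/5)/(16/3) = 33/40
  n = 3: D(3) = 3(3 + 2/3) = 11; numerator = -3(33/40) - 1(-9/5) = -27/40; a_3 = (-27/40)/(11) = -27/440
  n = 4: D(4) = 4(4 + 2/3) = 56/3; numerator = -3(-27/440) - 1(33/40) = -141/220; a_4 = (-141/220)/(56/3) = -423/12320

r = 1/3; a_0 = 1; a_1 = -9/5; a_2 = 33/40; a_3 = -27/440; a_4 = -423/12320


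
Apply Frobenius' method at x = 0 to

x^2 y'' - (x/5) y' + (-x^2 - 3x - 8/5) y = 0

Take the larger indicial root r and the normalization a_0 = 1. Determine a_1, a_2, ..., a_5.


Write in Frobenius form y'' + (p(x)/x) y' + (q(x)/x^2) y = 0:
  p(x) = -1/5,  q(x) = -x^2 - 3x - 8/5.
Indicial equation: r(r-1) + (-1/5) r + (-8/5) = 0 -> roots r_1 = 2, r_2 = -4/5.
Take r = r_1 = 2. Let y(x) = x^r sum_{n>=0} a_n x^n with a_0 = 1.
Substitute y = x^r sum a_n x^n and match x^{r+n}. The recurrence is
  D(n) a_n - 3 a_{n-1} - 1 a_{n-2} = 0,  where D(n) = (r+n)(r+n-1) + (-1/5)(r+n) + (-8/5).
  a_n = [3 a_{n-1} + 1 a_{n-2}] / D(n).
Since the indicial polynomial factors as (r - r_1)(r - r_2), D(n) = (r_1 + n - r_1)(r_1 + n - r_2) = n(n + 14/5).
Evaluating step by step (a_0 = 1):
  n = 1: D(1) = 1(1 + 14/5) = 19/5; numerator = 3(1) = 3; a_1 = (3)/(19/5) = 15/19
  n = 2: D(2) = 2(2 + 14/5) = 48/5; numerator = 3(15/19) + 1(1) = 64/19; a_2 = (64/19)/(48/5) = 20/57
  n = 3: D(3) = 3(3 + 14/5) = 87/5; numerator = 3(20/57) + 1(15/19) = 35/19; a_3 = (35/19)/(87/5) = 175/1653
  n = 4: D(4) = 4(4 + 14/5) = 136/5; numerator = 3(175/1653) + 1(20/57) = 1105/1653; a_4 = (1105/1653)/(136/5) = 325/13224
  n = 5: D(5) = 5(5 + 14/5) = 39; numerator = 3(325/13224) + 1(175/1653) = 125/696; a_5 = (125/696)/(39) = 125/27144

r = 2; a_0 = 1; a_1 = 15/19; a_2 = 20/57; a_3 = 175/1653; a_4 = 325/13224; a_5 = 125/27144


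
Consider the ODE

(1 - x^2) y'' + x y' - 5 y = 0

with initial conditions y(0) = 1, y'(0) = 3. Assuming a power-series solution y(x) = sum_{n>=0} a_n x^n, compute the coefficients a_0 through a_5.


Ansatz: y(x) = sum_{n>=0} a_n x^n, so y'(x) = sum_{n>=1} n a_n x^(n-1) and y''(x) = sum_{n>=2} n(n-1) a_n x^(n-2).
Substitute into P(x) y'' + Q(x) y' + R(x) y = 0 with P(x) = 1 - x^2, Q(x) = x, R(x) = -5, and match powers of x.
Initial conditions: a_0 = 1, a_1 = 3.
Setting the coefficient of each power of x to zero and solving order by order (substituting the coefficients already found):
  x^0: 2 a_2 - 5 a_0 = 0  ->  2 a_2 = 5 a_0 = 5  ->  a_2 = 5/2
  x^1: 6 a_3 - 4 a_1 = 0  ->  6 a_3 = 4 a_1 = 12  ->  a_3 = 2
  x^2: 12 a_4 - 5 a_2 = 0  ->  12 a_4 = 5 a_2 = 25/2  ->  a_4 = 25/24
  x^3: 20 a_5 - 8 a_3 = 0  ->  20 a_5 = 8 a_3 = 16  ->  a_5 = 4/5
Truncated series: y(x) = 1 + 3 x + (5/2) x^2 + 2 x^3 + (25/24) x^4 + (4/5) x^5 + O(x^6).

a_0 = 1; a_1 = 3; a_2 = 5/2; a_3 = 2; a_4 = 25/24; a_5 = 4/5


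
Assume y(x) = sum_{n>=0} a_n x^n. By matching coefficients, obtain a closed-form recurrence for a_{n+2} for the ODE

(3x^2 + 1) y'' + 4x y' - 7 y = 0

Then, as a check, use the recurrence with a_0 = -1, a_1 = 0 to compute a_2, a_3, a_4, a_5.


Substitute y = sum_n a_n x^n.
(1 + 3 x^2) y'' contributes (n+2)(n+1) a_{n+2} + 3 n(n-1) a_n at x^n.
4 x y'(x) contributes 4 n a_n at x^n.
-7 y(x) contributes -7 a_n at x^n.
Matching x^n: (n+2)(n+1) a_{n+2} + (3 n(n-1) + 4 n - 7) a_n = 0.
Thus a_{n+2} = (-3 n(n-1) - 4 n + 7) / ((n+1)(n+2)) * a_n.

Check with a_0 = -1, a_1 = 0 (apply the recurrence for n = 0, 1, 2, 3): a_0 = -1, a_1 = 0, a_2 = -7/2, a_3 = 0, a_4 = 49/24, a_5 = 0.

a_(n+2) = (-3 n(n-1) - 4 n + 7) / ((n+1)(n+2)) * a_n; check: a_0 = -1, a_1 = 0, a_2 = -7/2, a_3 = 0, a_4 = 49/24, a_5 = 0


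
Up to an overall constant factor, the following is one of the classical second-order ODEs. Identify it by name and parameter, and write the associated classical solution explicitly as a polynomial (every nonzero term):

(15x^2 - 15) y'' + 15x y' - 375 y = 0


All three coefficients share the factor -15; dividing through by -15 gives  (1 - x^2) y'' - x y' + 25 y = 0.
This matches the Chebyshev equation (1 - x^2) y'' - x y' + n^2 y = 0 (note the -x y' term, not -2x y') with n^2 = 25, so n = 5; the polynomial solution is T_5(x).
With y = sum_k a_k x^k, matching x^k gives (k+2)(k+1) a_{k+2} = (k^2 - n^2) a_k = (k - 5)(k + 5) a_k. The right side vanishes at k = 5, so the series with the parity of 5 terminates at degree 5.
Standard normalization: leading coefficient of T_n is 2^(n-1), so a_5 = 2^4 = 16. Work downward with a_k = (k+1)(k+2) a_{k+2} / ((k - 5)(k + 5)):
  a_3 = (4)(5)(16) / ((3 - 5)(3 + 5)) = 320/(-16) = -20
  a_1 = (2)(3)(-20) / ((1 - 5)(1 + 5)) = -120/(-24) = 5
Hence T_5(x) = 16 x^5 - 20 x^3 + 5 x.

T_5(x); series = 16 x^5 - 20 x^3 + 5 x


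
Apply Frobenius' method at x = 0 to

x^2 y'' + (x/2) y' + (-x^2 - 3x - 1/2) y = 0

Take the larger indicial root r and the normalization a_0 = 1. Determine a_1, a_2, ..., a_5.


Write in Frobenius form y'' + (p(x)/x) y' + (q(x)/x^2) y = 0:
  p(x) = 1/2,  q(x) = -x^2 - 3x - 1/2.
Indicial equation: r(r-1) + (1/2) r + (-1/2) = 0 -> roots r_1 = 1, r_2 = -1/2.
Take r = r_1 = 1. Let y(x) = x^r sum_{n>=0} a_n x^n with a_0 = 1.
Substitute y = x^r sum a_n x^n and match x^{r+n}. The recurrence is
  D(n) a_n - 3 a_{n-1} - 1 a_{n-2} = 0,  where D(n) = (r+n)(r+n-1) + (1/2)(r+n) + (-1/2).
  a_n = [3 a_{n-1} + 1 a_{n-2}] / D(n).
Since the indicial polynomial factors as (r - r_1)(r - r_2), D(n) = (r_1 + n - r_1)(r_1 + n - r_2) = n(n + 3/2).
Evaluating step by step (a_0 = 1):
  n = 1: D(1) = 1(1 + 3/2) = 5/2; numerator = 3(1) = 3; a_1 = (3)/(5/2) = 6/5
  n = 2: D(2) = 2(2 + 3/2) = 7; numerator = 3(6/5) + 1(1) = 23/5; a_2 = (23/5)/(7) = 23/35
  n = 3: D(3) = 3(3 + 3/2) = 27/2; numerator = 3(23/35) + 1(6/5) = 111/35; a_3 = (111/35)/(27/2) = 74/315
  n = 4: D(4) = 4(4 + 3/2) = 22; numerator = 3(74/315) + 1(23/35) = 143/105; a_4 = (143/105)/(22) = 13/210
  n = 5: D(5) = 5(5 + 3/2) = 65/2; numerator = 3(13/210) + 1(74/315) = 53/126; a_5 = (53/126)/(65/2) = 53/4095

r = 1; a_0 = 1; a_1 = 6/5; a_2 = 23/35; a_3 = 74/315; a_4 = 13/210; a_5 = 53/4095


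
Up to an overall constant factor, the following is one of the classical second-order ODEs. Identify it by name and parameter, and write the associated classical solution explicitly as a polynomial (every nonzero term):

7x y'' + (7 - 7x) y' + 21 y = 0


All three coefficients share the factor 7; dividing through by 7 gives  x y'' + (1 - x) y' + 3 y = 0.
This matches the Laguerre equation x y'' + (1 - x) y' + n y = 0 with n = 3; the polynomial solution is L_3(x).
With y = sum_k a_k x^k, matching x^k gives (k+1)k a_{k+1} + (k+1) a_{k+1} - k a_k + n a_k = 0, i.e. (k+1)^2 a_{k+1} = (k - n) a_k = (k - 3) a_k. The right side vanishes at k = 3, so the series terminates at degree 3.
Standard normalization L_n(0) = 1 gives a_0 = 1. Work upward with a_{k+1} = (k - 3) a_k / (k+1)^2:
  a_1 = (0 - 3)(1) / 1^2 = -3/1 = -3
  a_2 = (1 - 3)(-3) / 2^2 = 6/4 = 3/2
  a_3 = (2 - 3)(3/2) / 3^2 = (-3/2)/9 = -1/6
Hence L_3(x) = -x^3/6 + 3 x^2/2 - 3 x + 1.

L_3(x); series = -x^3/6 + 3 x^2/2 - 3 x + 1


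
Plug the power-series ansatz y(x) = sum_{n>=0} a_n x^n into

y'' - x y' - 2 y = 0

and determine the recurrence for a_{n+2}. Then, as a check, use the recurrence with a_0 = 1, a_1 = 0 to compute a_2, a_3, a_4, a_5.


Substitute y = sum_n a_n x^n.
y''(x) has coefficient (n+2)(n+1) a_{n+2} at x^n;
-x y'(x) has coefficient -n a_n at x^n (shift);
-2 y(x) has coefficient -2 a_n at x^n.
Matching x^n: (n+2)(n+1) a_{n+2} + (-n - 2) a_n = 0.
Thus a_{n+2} = (n + 2) / ((n+1)(n+2)) * a_n.

Check with a_0 = 1, a_1 = 0 (apply the recurrence for n = 0, 1, 2, 3): a_0 = 1, a_1 = 0, a_2 = 1, a_3 = 0, a_4 = 1/3, a_5 = 0.

a_(n+2) = (n + 2) / ((n+1)(n+2)) * a_n; check: a_0 = 1, a_1 = 0, a_2 = 1, a_3 = 0, a_4 = 1/3, a_5 = 0


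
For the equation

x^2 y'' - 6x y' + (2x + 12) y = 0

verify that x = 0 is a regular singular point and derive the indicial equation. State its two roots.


Divide by x^2 to reach normal form y'' + P_1(x) y' + P_2(x) y = 0 with P_1(x) = -6/x and P_2(x) = 2/x + 12/x^2.
x = 0 is a singular point because the y'-coefficient -6/x has a pole at x = 0 and the y-coefficient 2/x + 12/x^2 has a pole at x = 0.
It is a regular singular point because x P_1(x) = p(x) = -6 and x^2 P_2(x) = q(x) = 2x + 12 are polynomials, hence analytic at x = 0.
p(0) = -6,  q(0) = 12.
Indicial equation: r(r-1) + p(0) r + q(0) = 0, i.e. r^2 + (p(0) - 1) r + q(0) = 0, i.e. r^2 - 7 r + 12 = 0.
Discriminant: (-7)^2 - 4(12) = 1, so r = (7 ± 1)/2.
Solving: r_1 = 4, r_2 = 3.

indicial: r^2 - 7 r + 12 = 0; roots r_1 = 4, r_2 = 3


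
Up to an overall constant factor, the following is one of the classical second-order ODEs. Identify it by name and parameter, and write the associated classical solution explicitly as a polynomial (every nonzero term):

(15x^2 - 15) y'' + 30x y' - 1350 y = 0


All three coefficients share the factor -15; dividing through by -15 gives  (1 - x^2) y'' - 2x y' + 90 y = 0.
This matches the Legendre equation (1 - x^2) y'' - 2x y' + n(n+1) y = 0 (note the -2x y' term) with n(n+1) = 90, so n = 9; the polynomial solution is P_9(x).
With y = sum_k a_k x^k, matching x^k gives (k+2)(k+1) a_{k+2} = [k(k+1) - n(n+1)] a_k = (k - 9)(k + 10) a_k. The right side vanishes at k = 9, so the series with the parity of 9 terminates at degree 9.
Standard normalization (P_n(1) = 1): leading coefficient (2n)!/(2^n (n!)^2) = 6402373705728000/(512*131681894400) = 12155/128, so a_9 = 12155/128. Work downward with a_k = (k+1)(k+2) a_{k+2} / ((k - 9)(k + 10)):
  a_7 = (8)(9)(12155/128) / ((7 - 9)(7 + 10)) = (109395/16)/(-34) = -6435/32
  a_5 = (6)(7)(-6435/32) / ((5 - 9)(5 + 10)) = (-135135/16)/(-60) = 9009/64
  a_3 = (4)(5)(9009/64) / ((3 - 9)(3 + 10)) = (45045/16)/(-78) = -1155/32
  a_1 = (2)(3)(-1155/32) / ((1 - 9)(1 + 10)) = (-3465/16)/(-88) = 315/128
Hence P_9(x) = 12155 x^9/128 - 6435 x^7/32 + 9009 x^5/64 - 1155 x^3/32 + 315 x/128.

P_9(x); series = 12155 x^9/128 - 6435 x^7/32 + 9009 x^5/64 - 1155 x^3/32 + 315 x/128


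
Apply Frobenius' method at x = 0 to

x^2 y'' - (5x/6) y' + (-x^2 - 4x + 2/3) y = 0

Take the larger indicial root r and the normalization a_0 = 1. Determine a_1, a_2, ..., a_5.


Write in Frobenius form y'' + (p(x)/x) y' + (q(x)/x^2) y = 0:
  p(x) = -5/6,  q(x) = -x^2 - 4x + 2/3.
Indicial equation: r(r-1) + (-5/6) r + (2/3) = 0 -> roots r_1 = 4/3, r_2 = 1/2.
Take r = r_1 = 4/3. Let y(x) = x^r sum_{n>=0} a_n x^n with a_0 = 1.
Substitute y = x^r sum a_n x^n and match x^{r+n}. The recurrence is
  D(n) a_n - 4 a_{n-1} - 1 a_{n-2} = 0,  where D(n) = (r+n)(r+n-1) + (-5/6)(r+n) + (2/3).
  a_n = [4 a_{n-1} + 1 a_{n-2}] / D(n).
Since the indicial polynomial factors as (r - r_1)(r - r_2), D(n) = (r_1 + n - r_1)(r_1 + n - r_2) = n(n + 5/6).
Evaluating step by step (a_0 = 1):
  n = 1: D(1) = 1(1 + 5/6) = 11/6; numerator = 4(1) = 4; a_1 = (4)/(11/6) = 24/11
  n = 2: D(2) = 2(2 + 5/6) = 17/3; numerator = 4(24/11) + 1(1) = 107/11; a_2 = (107/11)/(17/3) = 321/187
  n = 3: D(3) = 3(3 + 5/6) = 23/2; numerator = 4(321/187) + 1(24/11) = 1692/187; a_3 = (1692/187)/(23/2) = 3384/4301
  n = 4: D(4) = 4(4 + 5/6) = 58/3; numerator = 4(3384/4301) + 1(321/187) = 20919/4301; a_4 = (20919/4301)/(58/3) = 62757/249458
  n = 5: D(5) = 5(5 + 5/6) = 175/6; numerator = 4(62757/249458) + 1(3384/4301) = 223650/124729; a_5 = (223650/124729)/(175/6) = 7668/124729

r = 4/3; a_0 = 1; a_1 = 24/11; a_2 = 321/187; a_3 = 3384/4301; a_4 = 62757/249458; a_5 = 7668/124729


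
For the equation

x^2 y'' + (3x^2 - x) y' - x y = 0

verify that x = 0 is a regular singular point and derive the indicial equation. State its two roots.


Divide by x^2 to reach normal form y'' + P_1(x) y' + P_2(x) y = 0 with P_1(x) = 3 - 1/x and P_2(x) = -1/x.
x = 0 is a singular point because the y'-coefficient 3 - 1/x has a pole at x = 0 and the y-coefficient -1/x has a pole at x = 0.
It is a regular singular point because x P_1(x) = p(x) = 3x - 1 and x^2 P_2(x) = q(x) = -x are polynomials, hence analytic at x = 0.
p(0) = -1,  q(0) = 0.
Indicial equation: r(r-1) + p(0) r + q(0) = 0, i.e. r^2 + (p(0) - 1) r + q(0) = 0, i.e. r^2 - 2 r = 0.
Discriminant: (-2)^2 - 4(0) = 4, so r = (2 ± 2)/2.
Solving: r_1 = 2, r_2 = 0.

indicial: r^2 - 2 r = 0; roots r_1 = 2, r_2 = 0


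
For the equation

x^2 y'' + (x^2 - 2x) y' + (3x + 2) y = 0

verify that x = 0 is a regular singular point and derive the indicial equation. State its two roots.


Divide by x^2 to reach normal form y'' + P_1(x) y' + P_2(x) y = 0 with P_1(x) = 1 - 2/x and P_2(x) = 3/x + 2/x^2.
x = 0 is a singular point because the y'-coefficient 1 - 2/x has a pole at x = 0 and the y-coefficient 3/x + 2/x^2 has a pole at x = 0.
It is a regular singular point because x P_1(x) = p(x) = x - 2 and x^2 P_2(x) = q(x) = 3x + 2 are polynomials, hence analytic at x = 0.
p(0) = -2,  q(0) = 2.
Indicial equation: r(r-1) + p(0) r + q(0) = 0, i.e. r^2 + (p(0) - 1) r + q(0) = 0, i.e. r^2 - 3 r + 2 = 0.
Discriminant: (-3)^2 - 4(2) = 1, so r = (3 ± 1)/2.
Solving: r_1 = 2, r_2 = 1.

indicial: r^2 - 3 r + 2 = 0; roots r_1 = 2, r_2 = 1


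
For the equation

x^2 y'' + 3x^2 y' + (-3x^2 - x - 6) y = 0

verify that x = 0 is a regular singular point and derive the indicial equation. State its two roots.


Divide by x^2 to reach normal form y'' + P_1(x) y' + P_2(x) y = 0 with P_1(x) = 3 and P_2(x) = -3 - 1/x - 6/x^2.
x = 0 is a singular point because the y-coefficient -3 - 1/x - 6/x^2 has a pole at x = 0.
It is a regular singular point because x P_1(x) = p(x) = 3x and x^2 P_2(x) = q(x) = -3x^2 - x - 6 are polynomials, hence analytic at x = 0.
p(0) = 0,  q(0) = -6.
Indicial equation: r(r-1) + p(0) r + q(0) = 0, i.e. r^2 + (p(0) - 1) r + q(0) = 0, i.e. r^2 - 1 r - 6 = 0.
Discriminant: (-1)^2 - 4(-6) = 25, so r = (1 ± 5)/2.
Solving: r_1 = 3, r_2 = -2.

indicial: r^2 - 1 r - 6 = 0; roots r_1 = 3, r_2 = -2


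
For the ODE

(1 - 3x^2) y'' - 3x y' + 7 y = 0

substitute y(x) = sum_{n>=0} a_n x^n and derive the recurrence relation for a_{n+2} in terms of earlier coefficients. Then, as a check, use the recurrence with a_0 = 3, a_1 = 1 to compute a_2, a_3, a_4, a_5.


Substitute y = sum_n a_n x^n.
(1 - 3 x^2) y'' contributes (n+2)(n+1) a_{n+2} - 3 n(n-1) a_n at x^n.
-3 x y'(x) contributes -3 n a_n at x^n.
7 y(x) contributes 7 a_n at x^n.
Matching x^n: (n+2)(n+1) a_{n+2} + (-3 n(n-1) - 3 n + 7) a_n = 0.
Thus a_{n+2} = (3 n(n-1) + 3 n - 7) / ((n+1)(n+2)) * a_n.

Check with a_0 = 3, a_1 = 1 (apply the recurrence for n = 0, 1, 2, 3): a_0 = 3, a_1 = 1, a_2 = -21/2, a_3 = -2/3, a_4 = -35/8, a_5 = -2/3.

a_(n+2) = (3 n(n-1) + 3 n - 7) / ((n+1)(n+2)) * a_n; check: a_0 = 3, a_1 = 1, a_2 = -21/2, a_3 = -2/3, a_4 = -35/8, a_5 = -2/3


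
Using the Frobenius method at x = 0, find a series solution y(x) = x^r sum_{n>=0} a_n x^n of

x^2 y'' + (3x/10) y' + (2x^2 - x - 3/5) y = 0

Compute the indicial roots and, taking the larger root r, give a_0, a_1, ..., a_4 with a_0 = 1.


Write in Frobenius form y'' + (p(x)/x) y' + (q(x)/x^2) y = 0:
  p(x) = 3/10,  q(x) = 2x^2 - x - 3/5.
Indicial equation: r(r-1) + (3/10) r + (-3/5) = 0 -> roots r_1 = 6/5, r_2 = -1/2.
Take r = r_1 = 6/5. Let y(x) = x^r sum_{n>=0} a_n x^n with a_0 = 1.
Substitute y = x^r sum a_n x^n and match x^{r+n}. The recurrence is
  D(n) a_n - 1 a_{n-1} + 2 a_{n-2} = 0,  where D(n) = (r+n)(r+n-1) + (3/10)(r+n) + (-3/5).
  a_n = [1 a_{n-1} - 2 a_{n-2}] / D(n).
Since the indicial polynomial factors as (r - r_1)(r - r_2), D(n) = (r_1 + n - r_1)(r_1 + n - r_2) = n(n + 17/10).
Evaluating step by step (a_0 = 1):
  n = 1: D(1) = 1(1 + 17/10) = 27/10; numerator = 1(1) = 1; a_1 = (1)/(27/10) = 10/27
  n = 2: D(2) = 2(2 + 17/10) = 37/5; numerator = 1(10/27) - 2(1) = -44/27; a_2 = (-44/27)/(37/5) = -220/999
  n = 3: D(3) = 3(3 + 17/10) = 141/10; numerator = 1(-220/999) - 2(10/27) = -320/333; a_3 = (-320/333)/(141/10) = -3200/46953
  n = 4: D(4) = 4(4 + 17/10) = 114/5; numerator = 1(-3200/46953) - 2(-220/999) = 17480/46953; a_4 = (17480/46953)/(114/5) = 2300/140859

r = 6/5; a_0 = 1; a_1 = 10/27; a_2 = -220/999; a_3 = -3200/46953; a_4 = 2300/140859


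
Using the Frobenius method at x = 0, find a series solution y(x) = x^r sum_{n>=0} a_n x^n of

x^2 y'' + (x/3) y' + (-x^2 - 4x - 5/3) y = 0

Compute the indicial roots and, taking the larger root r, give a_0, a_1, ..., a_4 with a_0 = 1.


Write in Frobenius form y'' + (p(x)/x) y' + (q(x)/x^2) y = 0:
  p(x) = 1/3,  q(x) = -x^2 - 4x - 5/3.
Indicial equation: r(r-1) + (1/3) r + (-5/3) = 0 -> roots r_1 = 5/3, r_2 = -1.
Take r = r_1 = 5/3. Let y(x) = x^r sum_{n>=0} a_n x^n with a_0 = 1.
Substitute y = x^r sum a_n x^n and match x^{r+n}. The recurrence is
  D(n) a_n - 4 a_{n-1} - 1 a_{n-2} = 0,  where D(n) = (r+n)(r+n-1) + (1/3)(r+n) + (-5/3).
  a_n = [4 a_{n-1} + 1 a_{n-2}] / D(n).
Since the indicial polynomial factors as (r - r_1)(r - r_2), D(n) = (r_1 + n - r_1)(r_1 + n - r_2) = n(n + 8/3).
Evaluating step by step (a_0 = 1):
  n = 1: D(1) = 1(1 + 8/3) = 11/3; numerator = 4(1) = 4; a_1 = (4)/(11/3) = 12/11
  n = 2: D(2) = 2(2 + 8/3) = 28/3; numerator = 4(12/11) + 1(1) = 59/11; a_2 = (59/11)/(28/3) = 177/308
  n = 3: D(3) = 3(3 + 8/3) = 17; numerator = 4(177/308) + 1(12/11) = 261/77; a_3 = (261/77)/(17) = 261/1309
  n = 4: D(4) = 4(4 + 8/3) = 80/3; numerator = 4(261/1309) + 1(177/308) = 7185/5236; a_4 = (7185/5236)/(80/3) = 4311/83776

r = 5/3; a_0 = 1; a_1 = 12/11; a_2 = 177/308; a_3 = 261/1309; a_4 = 4311/83776


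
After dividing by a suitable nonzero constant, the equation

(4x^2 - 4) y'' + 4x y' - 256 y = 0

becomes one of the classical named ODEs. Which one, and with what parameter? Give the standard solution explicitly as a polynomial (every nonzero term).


All three coefficients share the factor -4; dividing through by -4 gives  (1 - x^2) y'' - x y' + 64 y = 0.
This matches the Chebyshev equation (1 - x^2) y'' - x y' + n^2 y = 0 (note the -x y' term, not -2x y') with n^2 = 64, so n = 8; the polynomial solution is T_8(x).
With y = sum_k a_k x^k, matching x^k gives (k+2)(k+1) a_{k+2} = (k^2 - n^2) a_k = (k - 8)(k + 8) a_k. The right side vanishes at k = 8, so the series with the parity of 8 terminates at degree 8.
Standard normalization: leading coefficient of T_n is 2^(n-1), so a_8 = 2^7 = 128. Work downward with a_k = (k+1)(k+2) a_{k+2} / ((k - 8)(k + 8)):
  a_6 = (7)(8)(128) / ((6 - 8)(6 + 8)) = 7168/(-28) = -256
  a_4 = (5)(6)(-256) / ((4 - 8)(4 + 8)) = -7680/(-48) = 160
  a_2 = (3)(4)(160) / ((2 - 8)(2 + 8)) = 1920/(-60) = -32
  a_0 = (1)(2)(-32) / ((0 - 8)(0 + 8)) = -64/(-64) = 1
Hence T_8(x) = 128 x^8 - 256 x^6 + 160 x^4 - 32 x^2 + 1.

T_8(x); series = 128 x^8 - 256 x^6 + 160 x^4 - 32 x^2 + 1


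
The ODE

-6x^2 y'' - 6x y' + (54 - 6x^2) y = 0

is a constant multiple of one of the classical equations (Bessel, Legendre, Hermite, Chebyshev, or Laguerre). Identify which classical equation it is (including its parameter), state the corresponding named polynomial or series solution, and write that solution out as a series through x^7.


All three coefficients share the factor -6; dividing through by -6 gives  x^2 y'' + x y' + (x^2 - 9) y = 0.
This matches the Bessel equation x^2 y'' + x y' + (x^2 - nu^2) y = 0 with nu^2 = 9, so nu = 3; the solution bounded at x = 0 is J_3(x).
Frobenius at x = 0: indicial roots ±nu; for r = nu the recurrence k(k + 2nu) c_k = -c_{k-2} gives the standard series J_nu(x) = sum_{k>=0} (-1)^k / (k! (k+nu)!) (x/2)^(2k+nu). Evaluate the first 3 terms:
  k = 0: (-1)^0 / (0! * 3! * 2^3) x^3 = 1/(1*6*8) x^3 = (1/48) x^3
  k = 1: (-1)^1 / (1! * 4! * 2^5) x^5 = -1/(1*24*32) x^5 = (-1/768) x^5
  k = 2: (-1)^2 / (2! * 5! * 2^7) x^7 = 1/(2*120*128) x^7 = (1/30720) x^7
Hence J_3(x) = x^7/30720 - x^5/768 + x^3/48 + ....

J_3(x); series = x^7/30720 - x^5/768 + x^3/48


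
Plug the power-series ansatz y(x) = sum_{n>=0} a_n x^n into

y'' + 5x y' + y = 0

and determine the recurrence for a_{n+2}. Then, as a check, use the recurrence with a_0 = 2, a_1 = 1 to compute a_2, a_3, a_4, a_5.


Substitute y = sum_n a_n x^n.
y''(x) has coefficient (n+2)(n+1) a_{n+2} at x^n;
5 x y'(x) has coefficient 5 n a_n at x^n (shift);
y(x) has coefficient 1 a_n at x^n.
Matching x^n: (n+2)(n+1) a_{n+2} + (5n + 1) a_n = 0.
Thus a_{n+2} = (-5n - 1) / ((n+1)(n+2)) * a_n.

Check with a_0 = 2, a_1 = 1 (apply the recurrence for n = 0, 1, 2, 3): a_0 = 2, a_1 = 1, a_2 = -1, a_3 = -1, a_4 = 11/12, a_5 = 4/5.

a_(n+2) = (-5n - 1) / ((n+1)(n+2)) * a_n; check: a_0 = 2, a_1 = 1, a_2 = -1, a_3 = -1, a_4 = 11/12, a_5 = 4/5


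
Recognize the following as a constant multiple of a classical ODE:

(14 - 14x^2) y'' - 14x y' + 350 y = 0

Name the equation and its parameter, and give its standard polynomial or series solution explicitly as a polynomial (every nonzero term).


All three coefficients share the factor 14; dividing through by 14 gives  (1 - x^2) y'' - x y' + 25 y = 0.
This matches the Chebyshev equation (1 - x^2) y'' - x y' + n^2 y = 0 (note the -x y' term, not -2x y') with n^2 = 25, so n = 5; the polynomial solution is T_5(x).
With y = sum_k a_k x^k, matching x^k gives (k+2)(k+1) a_{k+2} = (k^2 - n^2) a_k = (k - 5)(k + 5) a_k. The right side vanishes at k = 5, so the series with the parity of 5 terminates at degree 5.
Standard normalization: leading coefficient of T_n is 2^(n-1), so a_5 = 2^4 = 16. Work downward with a_k = (k+1)(k+2) a_{k+2} / ((k - 5)(k + 5)):
  a_3 = (4)(5)(16) / ((3 - 5)(3 + 5)) = 320/(-16) = -20
  a_1 = (2)(3)(-20) / ((1 - 5)(1 + 5)) = -120/(-24) = 5
Hence T_5(x) = 16 x^5 - 20 x^3 + 5 x.

T_5(x); series = 16 x^5 - 20 x^3 + 5 x


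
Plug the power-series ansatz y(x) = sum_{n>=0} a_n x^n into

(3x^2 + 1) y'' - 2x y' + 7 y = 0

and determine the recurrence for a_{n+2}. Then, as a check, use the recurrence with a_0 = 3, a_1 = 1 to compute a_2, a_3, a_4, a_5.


Substitute y = sum_n a_n x^n.
(1 + 3 x^2) y'' contributes (n+2)(n+1) a_{n+2} + 3 n(n-1) a_n at x^n.
-2 x y'(x) contributes -2 n a_n at x^n.
7 y(x) contributes 7 a_n at x^n.
Matching x^n: (n+2)(n+1) a_{n+2} + (3 n(n-1) - 2 n + 7) a_n = 0.
Thus a_{n+2} = (-3 n(n-1) + 2 n - 7) / ((n+1)(n+2)) * a_n.

Check with a_0 = 3, a_1 = 1 (apply the recurrence for n = 0, 1, 2, 3): a_0 = 3, a_1 = 1, a_2 = -21/2, a_3 = -5/6, a_4 = 63/8, a_5 = 19/24.

a_(n+2) = (-3 n(n-1) + 2 n - 7) / ((n+1)(n+2)) * a_n; check: a_0 = 3, a_1 = 1, a_2 = -21/2, a_3 = -5/6, a_4 = 63/8, a_5 = 19/24


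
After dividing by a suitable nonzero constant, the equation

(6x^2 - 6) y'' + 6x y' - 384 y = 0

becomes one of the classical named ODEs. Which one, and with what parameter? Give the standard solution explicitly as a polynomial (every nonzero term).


All three coefficients share the factor -6; dividing through by -6 gives  (1 - x^2) y'' - x y' + 64 y = 0.
This matches the Chebyshev equation (1 - x^2) y'' - x y' + n^2 y = 0 (note the -x y' term, not -2x y') with n^2 = 64, so n = 8; the polynomial solution is T_8(x).
With y = sum_k a_k x^k, matching x^k gives (k+2)(k+1) a_{k+2} = (k^2 - n^2) a_k = (k - 8)(k + 8) a_k. The right side vanishes at k = 8, so the series with the parity of 8 terminates at degree 8.
Standard normalization: leading coefficient of T_n is 2^(n-1), so a_8 = 2^7 = 128. Work downward with a_k = (k+1)(k+2) a_{k+2} / ((k - 8)(k + 8)):
  a_6 = (7)(8)(128) / ((6 - 8)(6 + 8)) = 7168/(-28) = -256
  a_4 = (5)(6)(-256) / ((4 - 8)(4 + 8)) = -7680/(-48) = 160
  a_2 = (3)(4)(160) / ((2 - 8)(2 + 8)) = 1920/(-60) = -32
  a_0 = (1)(2)(-32) / ((0 - 8)(0 + 8)) = -64/(-64) = 1
Hence T_8(x) = 128 x^8 - 256 x^6 + 160 x^4 - 32 x^2 + 1.

T_8(x); series = 128 x^8 - 256 x^6 + 160 x^4 - 32 x^2 + 1


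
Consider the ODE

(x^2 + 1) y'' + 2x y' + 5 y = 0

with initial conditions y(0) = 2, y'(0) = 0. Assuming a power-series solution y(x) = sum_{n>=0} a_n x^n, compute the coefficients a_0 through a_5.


Ansatz: y(x) = sum_{n>=0} a_n x^n, so y'(x) = sum_{n>=1} n a_n x^(n-1) and y''(x) = sum_{n>=2} n(n-1) a_n x^(n-2).
Substitute into P(x) y'' + Q(x) y' + R(x) y = 0 with P(x) = x^2 + 1, Q(x) = 2x, R(x) = 5, and match powers of x.
Initial conditions: a_0 = 2, a_1 = 0.
Setting the coefficient of each power of x to zero and solving order by order (substituting the coefficients already found):
  x^0: 2 a_2 + 5 a_0 = 0  ->  2 a_2 = -5 a_0 = -10  ->  a_2 = -5
  x^1: 6 a_3 + 7 a_1 = 0  ->  6 a_3 = -7 a_1 = 0  ->  a_3 = 0
  x^2: 12 a_4 + 11 a_2 = 0  ->  12 a_4 = -11 a_2 = 55  ->  a_4 = 55/12
  x^3: 20 a_5 + 17 a_3 = 0  ->  20 a_5 = -17 a_3 = 0  ->  a_5 = 0
Truncated series: y(x) = 2 - 5 x^2 + (55/12) x^4 + O(x^6).

a_0 = 2; a_1 = 0; a_2 = -5; a_3 = 0; a_4 = 55/12; a_5 = 0


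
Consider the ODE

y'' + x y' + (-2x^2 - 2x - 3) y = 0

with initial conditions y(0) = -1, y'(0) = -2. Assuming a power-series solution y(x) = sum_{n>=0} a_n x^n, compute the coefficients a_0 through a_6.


Ansatz: y(x) = sum_{n>=0} a_n x^n, so y'(x) = sum_{n>=1} n a_n x^(n-1) and y''(x) = sum_{n>=2} n(n-1) a_n x^(n-2).
Substitute into P(x) y'' + Q(x) y' + R(x) y = 0 with P(x) = 1, Q(x) = x, R(x) = -2x^2 - 2x - 3, and match powers of x.
Initial conditions: a_0 = -1, a_1 = -2.
Setting the coefficient of each power of x to zero and solving order by order (substituting the coefficients already found):
  x^0: 2 a_2 - 3 a_0 = 0  ->  2 a_2 = 3 a_0 = -3  ->  a_2 = -3/2
  x^1: 6 a_3 - 2 a_1 - 2 a_0 = 0  ->  6 a_3 = 2 a_1 + 2 a_0 = -6  ->  a_3 = -1
  x^2: 12 a_4 - a_2 - 2 a_1 - 2 a_0 = 0  ->  12 a_4 = a_2 + 2 a_1 + 2 a_0 = -15/2  ->  a_4 = -5/8
  x^3: 20 a_5 - 2 a_2 - 2 a_1 = 0  ->  20 a_5 = 2 a_2 + 2 a_1 = -7  ->  a_5 = -7/20
  x^4: 30 a_6 + a_4 - 2 a_3 - 2 a_2 = 0  ->  30 a_6 = -a_4 + 2 a_3 + 2 a_2 = -35/8  ->  a_6 = -7/48
Truncated series: y(x) = -1 - 2 x - (3/2) x^2 - x^3 - (5/8) x^4 - (7/20) x^5 - (7/48) x^6 + O(x^7).

a_0 = -1; a_1 = -2; a_2 = -3/2; a_3 = -1; a_4 = -5/8; a_5 = -7/20; a_6 = -7/48


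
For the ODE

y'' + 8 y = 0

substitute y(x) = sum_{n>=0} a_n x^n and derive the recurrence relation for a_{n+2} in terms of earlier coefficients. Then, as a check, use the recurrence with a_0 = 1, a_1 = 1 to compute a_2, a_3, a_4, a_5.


Substitute y = sum_n a_n x^n into y'' + (const) y = 0.
y''(x) = sum_{n>=0} (n+2)(n+1) a_{n+2} x^n.
The ODE becomes sum_n [(n+2)(n+1) a_{n+2} + 8 a_n] x^n = 0.
Setting each coefficient to zero gives the recurrence:
  (n+2)(n+1) a_{n+2} + 8 a_n = 0,
  a_{n+2} = -8 / ((n+1)(n+2)) a_n.

Check with a_0 = 1, a_1 = 1 (apply the recurrence for n = 0, 1, 2, 3): a_0 = 1, a_1 = 1, a_2 = -4, a_3 = -4/3, a_4 = 8/3, a_5 = 8/15.

a_{n+2} = -8/((n+1)(n+2)) * a_n; check: a_0 = 1, a_1 = 1, a_2 = -4, a_3 = -4/3, a_4 = 8/3, a_5 = 8/15


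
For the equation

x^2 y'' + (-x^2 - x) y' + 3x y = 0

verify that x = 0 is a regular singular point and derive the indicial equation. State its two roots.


Divide by x^2 to reach normal form y'' + P_1(x) y' + P_2(x) y = 0 with P_1(x) = -1 - 1/x and P_2(x) = 3/x.
x = 0 is a singular point because the y'-coefficient -1 - 1/x has a pole at x = 0 and the y-coefficient 3/x has a pole at x = 0.
It is a regular singular point because x P_1(x) = p(x) = -x - 1 and x^2 P_2(x) = q(x) = 3x are polynomials, hence analytic at x = 0.
p(0) = -1,  q(0) = 0.
Indicial equation: r(r-1) + p(0) r + q(0) = 0, i.e. r^2 + (p(0) - 1) r + q(0) = 0, i.e. r^2 - 2 r = 0.
Discriminant: (-2)^2 - 4(0) = 4, so r = (2 ± 2)/2.
Solving: r_1 = 2, r_2 = 0.

indicial: r^2 - 2 r = 0; roots r_1 = 2, r_2 = 0


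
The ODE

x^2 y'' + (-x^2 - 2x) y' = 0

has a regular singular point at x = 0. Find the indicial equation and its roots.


Divide by x^2 to reach normal form y'' + P_1(x) y' + P_2(x) y = 0 with P_1(x) = -1 - 2/x and P_2(x) = 0.
x = 0 is a singular point because the y'-coefficient -1 - 2/x has a pole at x = 0.
It is a regular singular point because x P_1(x) = p(x) = -x - 2 and x^2 P_2(x) = q(x) = 0 are polynomials, hence analytic at x = 0.
p(0) = -2,  q(0) = 0.
Indicial equation: r(r-1) + p(0) r + q(0) = 0, i.e. r^2 + (p(0) - 1) r + q(0) = 0, i.e. r^2 - 3 r = 0.
Discriminant: (-3)^2 - 4(0) = 9, so r = (3 ± 3)/2.
Solving: r_1 = 3, r_2 = 0.

indicial: r^2 - 3 r = 0; roots r_1 = 3, r_2 = 0


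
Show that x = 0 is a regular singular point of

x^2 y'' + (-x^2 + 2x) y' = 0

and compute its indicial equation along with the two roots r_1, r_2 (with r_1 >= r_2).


Divide by x^2 to reach normal form y'' + P_1(x) y' + P_2(x) y = 0 with P_1(x) = -1 + 2/x and P_2(x) = 0.
x = 0 is a singular point because the y'-coefficient -1 + 2/x has a pole at x = 0.
It is a regular singular point because x P_1(x) = p(x) = 2 - x and x^2 P_2(x) = q(x) = 0 are polynomials, hence analytic at x = 0.
p(0) = 2,  q(0) = 0.
Indicial equation: r(r-1) + p(0) r + q(0) = 0, i.e. r^2 + (p(0) - 1) r + q(0) = 0, i.e. r^2 + 1 r = 0.
Discriminant: (1)^2 - 4(0) = 1, so r = (-1 ± 1)/2.
Solving: r_1 = 0, r_2 = -1.

indicial: r^2 + 1 r = 0; roots r_1 = 0, r_2 = -1


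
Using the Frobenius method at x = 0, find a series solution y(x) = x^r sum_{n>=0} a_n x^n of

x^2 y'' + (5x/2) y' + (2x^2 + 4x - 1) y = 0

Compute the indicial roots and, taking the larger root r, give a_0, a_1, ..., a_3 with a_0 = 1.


Write in Frobenius form y'' + (p(x)/x) y' + (q(x)/x^2) y = 0:
  p(x) = 5/2,  q(x) = 2x^2 + 4x - 1.
Indicial equation: r(r-1) + (5/2) r + (-1) = 0 -> roots r_1 = 1/2, r_2 = -2.
Take r = r_1 = 1/2. Let y(x) = x^r sum_{n>=0} a_n x^n with a_0 = 1.
Substitute y = x^r sum a_n x^n and match x^{r+n}. The recurrence is
  D(n) a_n + 4 a_{n-1} + 2 a_{n-2} = 0,  where D(n) = (r+n)(r+n-1) + (5/2)(r+n) + (-1).
  a_n = [-4 a_{n-1} - 2 a_{n-2}] / D(n).
Since the indicial polynomial factors as (r - r_1)(r - r_2), D(n) = (r_1 + n - r_1)(r_1 + n - r_2) = n(n + 5/2).
Evaluating step by step (a_0 = 1):
  n = 1: D(1) = 1(1 + 5/2) = 7/2; numerator = -4(1) = -4; a_1 = (-4)/(7/2) = -8/7
  n = 2: D(2) = 2(2 + 5/2) = 9; numerator = -4(-8/7) - 2(1) = 18/7; a_2 = (18/7)/(9) = 2/7
  n = 3: D(3) = 3(3 + 5/2) = 33/2; numerator = -4(2/7) - 2(-8/7) = 8/7; a_3 = (8/7)/(33/2) = 16/231

r = 1/2; a_0 = 1; a_1 = -8/7; a_2 = 2/7; a_3 = 16/231


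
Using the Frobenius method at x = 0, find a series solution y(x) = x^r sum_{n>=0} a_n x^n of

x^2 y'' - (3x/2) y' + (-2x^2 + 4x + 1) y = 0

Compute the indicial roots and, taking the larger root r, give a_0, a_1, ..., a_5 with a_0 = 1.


Write in Frobenius form y'' + (p(x)/x) y' + (q(x)/x^2) y = 0:
  p(x) = -3/2,  q(x) = -2x^2 + 4x + 1.
Indicial equation: r(r-1) + (-3/2) r + (1) = 0 -> roots r_1 = 2, r_2 = 1/2.
Take r = r_1 = 2. Let y(x) = x^r sum_{n>=0} a_n x^n with a_0 = 1.
Substitute y = x^r sum a_n x^n and match x^{r+n}. The recurrence is
  D(n) a_n + 4 a_{n-1} - 2 a_{n-2} = 0,  where D(n) = (r+n)(r+n-1) + (-3/2)(r+n) + (1).
  a_n = [-4 a_{n-1} + 2 a_{n-2}] / D(n).
Since the indicial polynomial factors as (r - r_1)(r - r_2), D(n) = (r_1 + n - r_1)(r_1 + n - r_2) = n(n + 3/2).
Evaluating step by step (a_0 = 1):
  n = 1: D(1) = 1(1 + 3/2) = 5/2; numerator = -4(1) = -4; a_1 = (-4)/(5/2) = -8/5
  n = 2: D(2) = 2(2 + 3/2) = 7; numerator = -4(-8/5) + 2(1) = 42/5; a_2 = (42/5)/(7) = 6/5
  n = 3: D(3) = 3(3 + 3/2) = 27/2; numerator = -4(6/5) + 2(-8/5) = -8; a_3 = (-8)/(27/2) = -16/27
  n = 4: D(4) = 4(4 + 3/2) = 22; numerator = -4(-16/27) + 2(6/5) = 644/135; a_4 = (644/135)/(22) = 322/1485
  n = 5: D(5) = 5(5 + 3/2) = 65/2; numerator = -4(322/1485) + 2(-16/27) = -1016/495; a_5 = (-1016/495)/(65/2) = -2032/32175

r = 2; a_0 = 1; a_1 = -8/5; a_2 = 6/5; a_3 = -16/27; a_4 = 322/1485; a_5 = -2032/32175


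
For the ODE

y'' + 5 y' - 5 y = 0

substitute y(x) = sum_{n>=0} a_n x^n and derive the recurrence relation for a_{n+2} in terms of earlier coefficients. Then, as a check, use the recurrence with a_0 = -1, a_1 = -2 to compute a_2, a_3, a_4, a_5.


Substitute y = sum_n a_n x^n.
y''(x) has coefficient (n+2)(n+1) a_{n+2} at x^n;
5 y'(x) has coefficient 5 (n+1) a_{n+1} at x^n;
-5 y(x) has coefficient -5 a_n at x^n.
Matching x^n: (n+2)(n+1) a_{n+2} + 5 (n+1) a_{n+1} - 5 a_n = 0.
Thus a_{n+2} = [-5 (n+1) a_{n+1} + 5 a_n] / ((n+1)(n+2)).

Check with a_0 = -1, a_1 = -2 (apply the recurrence for n = 0, 1, 2, 3): a_0 = -1, a_1 = -2, a_2 = 5/2, a_3 = -35/6, a_4 = 25/3, a_5 = -235/24.

a_(n+2) = [-5 (n+1) a_(n+1) + 5 a_n] / ((n+1)(n+2)); check: a_0 = -1, a_1 = -2, a_2 = 5/2, a_3 = -35/6, a_4 = 25/3, a_5 = -235/24


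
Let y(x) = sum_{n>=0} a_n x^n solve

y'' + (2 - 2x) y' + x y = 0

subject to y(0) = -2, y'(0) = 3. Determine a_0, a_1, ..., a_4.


Ansatz: y(x) = sum_{n>=0} a_n x^n, so y'(x) = sum_{n>=1} n a_n x^(n-1) and y''(x) = sum_{n>=2} n(n-1) a_n x^(n-2).
Substitute into P(x) y'' + Q(x) y' + R(x) y = 0 with P(x) = 1, Q(x) = 2 - 2x, R(x) = x, and match powers of x.
Initial conditions: a_0 = -2, a_1 = 3.
Setting the coefficient of each power of x to zero and solving order by order (substituting the coefficients already found):
  x^0: 2 a_2 + 2 a_1 = 0  ->  2 a_2 = -2 a_1 = -6  ->  a_2 = -3
  x^1: 6 a_3 + 4 a_2 - 2 a_1 + a_0 = 0  ->  6 a_3 = -4 a_2 + 2 a_1 - a_0 = 20  ->  a_3 = 10/3
  x^2: 12 a_4 + 6 a_3 - 4 a_2 + a_1 = 0  ->  12 a_4 = -6 a_3 + 4 a_2 - a_1 = -35  ->  a_4 = -35/12
Truncated series: y(x) = -2 + 3 x - 3 x^2 + (10/3) x^3 - (35/12) x^4 + O(x^5).

a_0 = -2; a_1 = 3; a_2 = -3; a_3 = 10/3; a_4 = -35/12


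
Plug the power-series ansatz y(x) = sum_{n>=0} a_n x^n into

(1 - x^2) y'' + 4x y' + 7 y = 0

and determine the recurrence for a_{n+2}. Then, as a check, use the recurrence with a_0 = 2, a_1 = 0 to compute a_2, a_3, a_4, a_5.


Substitute y = sum_n a_n x^n.
(1 - 1 x^2) y'' contributes (n+2)(n+1) a_{n+2} - n(n-1) a_n at x^n.
4 x y'(x) contributes 4 n a_n at x^n.
7 y(x) contributes 7 a_n at x^n.
Matching x^n: (n+2)(n+1) a_{n+2} + (-n(n-1) + 4 n + 7) a_n = 0.
Thus a_{n+2} = (n(n-1) - 4 n - 7) / ((n+1)(n+2)) * a_n.

Check with a_0 = 2, a_1 = 0 (apply the recurrence for n = 0, 1, 2, 3): a_0 = 2, a_1 = 0, a_2 = -7, a_3 = 0, a_4 = 91/12, a_5 = 0.

a_(n+2) = (n(n-1) - 4 n - 7) / ((n+1)(n+2)) * a_n; check: a_0 = 2, a_1 = 0, a_2 = -7, a_3 = 0, a_4 = 91/12, a_5 = 0


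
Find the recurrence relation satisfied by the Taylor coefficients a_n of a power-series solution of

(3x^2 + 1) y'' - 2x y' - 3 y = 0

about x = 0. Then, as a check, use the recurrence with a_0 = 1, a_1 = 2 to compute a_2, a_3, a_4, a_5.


Substitute y = sum_n a_n x^n.
(1 + 3 x^2) y'' contributes (n+2)(n+1) a_{n+2} + 3 n(n-1) a_n at x^n.
-2 x y'(x) contributes -2 n a_n at x^n.
-3 y(x) contributes -3 a_n at x^n.
Matching x^n: (n+2)(n+1) a_{n+2} + (3 n(n-1) - 2 n - 3) a_n = 0.
Thus a_{n+2} = (-3 n(n-1) + 2 n + 3) / ((n+1)(n+2)) * a_n.

Check with a_0 = 1, a_1 = 2 (apply the recurrence for n = 0, 1, 2, 3): a_0 = 1, a_1 = 2, a_2 = 3/2, a_3 = 5/3, a_4 = 1/8, a_5 = -3/4.

a_(n+2) = (-3 n(n-1) + 2 n + 3) / ((n+1)(n+2)) * a_n; check: a_0 = 1, a_1 = 2, a_2 = 3/2, a_3 = 5/3, a_4 = 1/8, a_5 = -3/4


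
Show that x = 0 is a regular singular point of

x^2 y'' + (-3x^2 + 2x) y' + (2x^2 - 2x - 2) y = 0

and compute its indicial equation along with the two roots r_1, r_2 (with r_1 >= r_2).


Divide by x^2 to reach normal form y'' + P_1(x) y' + P_2(x) y = 0 with P_1(x) = -3 + 2/x and P_2(x) = 2 - 2/x - 2/x^2.
x = 0 is a singular point because the y'-coefficient -3 + 2/x has a pole at x = 0 and the y-coefficient 2 - 2/x - 2/x^2 has a pole at x = 0.
It is a regular singular point because x P_1(x) = p(x) = 2 - 3x and x^2 P_2(x) = q(x) = 2x^2 - 2x - 2 are polynomials, hence analytic at x = 0.
p(0) = 2,  q(0) = -2.
Indicial equation: r(r-1) + p(0) r + q(0) = 0, i.e. r^2 + (p(0) - 1) r + q(0) = 0, i.e. r^2 + 1 r - 2 = 0.
Discriminant: (1)^2 - 4(-2) = 9, so r = (-1 ± 3)/2.
Solving: r_1 = 1, r_2 = -2.

indicial: r^2 + 1 r - 2 = 0; roots r_1 = 1, r_2 = -2


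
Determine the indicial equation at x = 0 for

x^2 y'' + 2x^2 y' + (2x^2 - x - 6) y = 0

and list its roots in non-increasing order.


Divide by x^2 to reach normal form y'' + P_1(x) y' + P_2(x) y = 0 with P_1(x) = 2 and P_2(x) = 2 - 1/x - 6/x^2.
x = 0 is a singular point because the y-coefficient 2 - 1/x - 6/x^2 has a pole at x = 0.
It is a regular singular point because x P_1(x) = p(x) = 2x and x^2 P_2(x) = q(x) = 2x^2 - x - 6 are polynomials, hence analytic at x = 0.
p(0) = 0,  q(0) = -6.
Indicial equation: r(r-1) + p(0) r + q(0) = 0, i.e. r^2 + (p(0) - 1) r + q(0) = 0, i.e. r^2 - 1 r - 6 = 0.
Discriminant: (-1)^2 - 4(-6) = 25, so r = (1 ± 5)/2.
Solving: r_1 = 3, r_2 = -2.

indicial: r^2 - 1 r - 6 = 0; roots r_1 = 3, r_2 = -2


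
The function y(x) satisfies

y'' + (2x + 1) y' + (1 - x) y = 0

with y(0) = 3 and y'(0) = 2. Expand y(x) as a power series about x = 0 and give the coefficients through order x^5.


Ansatz: y(x) = sum_{n>=0} a_n x^n, so y'(x) = sum_{n>=1} n a_n x^(n-1) and y''(x) = sum_{n>=2} n(n-1) a_n x^(n-2).
Substitute into P(x) y'' + Q(x) y' + R(x) y = 0 with P(x) = 1, Q(x) = 2x + 1, R(x) = 1 - x, and match powers of x.
Initial conditions: a_0 = 3, a_1 = 2.
Setting the coefficient of each power of x to zero and solving order by order (substituting the coefficients already found):
  x^0: 2 a_2 + a_1 + a_0 = 0  ->  2 a_2 = -a_1 - a_0 = -5  ->  a_2 = -5/2
  x^1: 6 a_3 + 2 a_2 + 3 a_1 - a_0 = 0  ->  6 a_3 = -2 a_2 - 3 a_1 + a_0 = 2  ->  a_3 = 1/3
  x^2: 12 a_4 + 3 a_3 + 5 a_2 - a_1 = 0  ->  12 a_4 = -3 a_3 - 5 a_2 + a_1 = 27/2  ->  a_4 = 9/8
  x^3: 20 a_5 + 4 a_4 + 7 a_3 - a_2 = 0  ->  20 a_5 = -4 a_4 - 7 a_3 + a_2 = -28/3  ->  a_5 = -7/15
Truncated series: y(x) = 3 + 2 x - (5/2) x^2 + (1/3) x^3 + (9/8) x^4 - (7/15) x^5 + O(x^6).

a_0 = 3; a_1 = 2; a_2 = -5/2; a_3 = 1/3; a_4 = 9/8; a_5 = -7/15
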